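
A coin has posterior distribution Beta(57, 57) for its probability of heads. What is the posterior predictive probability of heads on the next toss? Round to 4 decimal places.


Posterior predictive = E[theta] = alpha/(alpha+beta)
= 57/114
= 0.5

0.5


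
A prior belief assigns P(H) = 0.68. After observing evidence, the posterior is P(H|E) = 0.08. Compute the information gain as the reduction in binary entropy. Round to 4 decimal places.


H(prior) = -0.68*log2(0.68) - 0.32*log2(0.32)
= 0.9044
H(post) = -0.08*log2(0.08) - 0.92*log2(0.92)
= 0.4022
IG = 0.9044 - 0.4022 = 0.5022

0.5022


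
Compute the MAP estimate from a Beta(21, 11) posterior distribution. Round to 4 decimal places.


MAP = mode of Beta distribution
= (alpha - 1)/(alpha + beta - 2)
= (21-1)/(21+11-2)
= 20/30 = 0.6667

0.6667


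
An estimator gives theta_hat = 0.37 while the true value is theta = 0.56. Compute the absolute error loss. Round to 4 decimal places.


The absolute error loss is |theta_hat - theta|
= |0.37 - 0.56|
= 0.19

0.19


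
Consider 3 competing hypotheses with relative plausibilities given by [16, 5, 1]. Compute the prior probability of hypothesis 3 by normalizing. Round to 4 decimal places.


Sum of weights = 16 + 5 + 1 = 22
Normalized prior for H3 = 1 / 22
= 0.0455

0.0455


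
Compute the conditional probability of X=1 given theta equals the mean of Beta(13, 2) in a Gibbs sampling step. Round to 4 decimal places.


Mean of Beta(13, 2) = 0.8667
P(X=1 | theta=0.8667) = 0.8667

0.8667


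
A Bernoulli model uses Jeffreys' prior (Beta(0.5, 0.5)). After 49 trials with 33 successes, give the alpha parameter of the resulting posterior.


Posterior = Beta(prior_alpha + successes, prior_beta + failures)
= Beta(0.5 + 33, 0.5 + 16)
Posterior alpha = 0.5 + k = 0.5 + 33 = 33.5

33.5


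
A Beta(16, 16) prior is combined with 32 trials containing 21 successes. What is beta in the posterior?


In conjugate updating:
beta_posterior = beta_prior + (n - k)
= 16 + (32 - 21)
= 16 + 11 = 27

27


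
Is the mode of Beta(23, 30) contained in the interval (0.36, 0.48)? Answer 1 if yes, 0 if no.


Mode = (a-1)/(a+b-2) = 22/51 = 0.4314
Interval: (0.36, 0.48)
Contains mode? 1

1


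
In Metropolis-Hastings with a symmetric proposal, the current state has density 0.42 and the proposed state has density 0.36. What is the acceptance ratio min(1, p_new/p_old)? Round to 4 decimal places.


Ratio = p_new / p_old = 0.36 / 0.42 = 0.8571
Acceptance = min(1, 0.8571) = 0.8571

0.8571


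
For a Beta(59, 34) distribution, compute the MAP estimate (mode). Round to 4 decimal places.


MAP = mode = (a-1)/(a+b-2)
= (59-1)/(59+34-2)
= 58/91 = 0.6374

0.6374


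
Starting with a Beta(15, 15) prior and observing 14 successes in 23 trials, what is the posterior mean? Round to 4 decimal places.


Posterior parameters: alpha = 15 + 14 = 29
beta = 15 + 9 = 24
Posterior mean = alpha / (alpha + beta) = 29 / 53
= 0.5472

0.5472


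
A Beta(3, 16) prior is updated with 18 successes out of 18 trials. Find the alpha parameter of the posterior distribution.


In the Beta-Binomial conjugate update:
alpha_post = alpha_prior + successes
= 3 + 18
= 21

21


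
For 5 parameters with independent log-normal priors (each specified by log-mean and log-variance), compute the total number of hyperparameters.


A log-normal prior has 2 hyperparameters per parameter.
Total = 5 * 2 = 10

10


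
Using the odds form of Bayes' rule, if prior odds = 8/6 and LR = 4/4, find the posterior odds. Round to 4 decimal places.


Bayes' rule in odds form: posterior odds = prior odds * LR
= (8 * 4) / (6 * 4)
= 32/24 = 1.3333

1.3333


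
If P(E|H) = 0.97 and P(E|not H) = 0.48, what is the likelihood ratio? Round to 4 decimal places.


Likelihood ratio = P(E|H) / P(E|not H)
= 0.97 / 0.48
= 2.0208

2.0208


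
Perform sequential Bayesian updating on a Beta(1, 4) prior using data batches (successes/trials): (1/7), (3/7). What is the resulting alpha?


Accumulate successes: 4
Posterior alpha = prior alpha + sum of successes
= 1 + 4 = 5

5


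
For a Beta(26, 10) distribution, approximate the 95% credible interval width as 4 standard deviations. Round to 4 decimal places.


Variance of Beta(a,b) = ab / ((a+b)^2 * (a+b+1))
= 26*10 / ((36)^2 * 37)
= 0.0054
SD = sqrt(0.0054) = 0.0736
Width = 4 * SD = 0.2945

0.2945


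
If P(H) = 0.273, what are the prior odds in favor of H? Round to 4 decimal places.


Prior odds = P(H) / (1 - P(H))
= 0.273 / 0.727
= 0.3755

0.3755


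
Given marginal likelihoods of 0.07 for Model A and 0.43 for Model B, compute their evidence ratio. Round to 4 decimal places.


Ratio = ML(A) / ML(B) = 0.07/0.43
= 0.1628

0.1628


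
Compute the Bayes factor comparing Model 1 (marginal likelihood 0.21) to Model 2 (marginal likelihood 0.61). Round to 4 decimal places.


BF12 = marginal likelihood of M1 / marginal likelihood of M2
= 0.21/0.61
= 0.3443

0.3443


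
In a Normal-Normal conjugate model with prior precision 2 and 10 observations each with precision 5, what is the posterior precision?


Posterior precision = prior precision + n * observation precision
= 2 + 10 * 5
= 2 + 50 = 52

52


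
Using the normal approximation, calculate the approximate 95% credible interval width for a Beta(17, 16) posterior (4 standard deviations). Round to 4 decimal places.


Var(Beta) = 17*16/(33^2 * 34) = 0.0073
SD = 0.0857
Width ~ 4*SD = 0.3428

0.3428


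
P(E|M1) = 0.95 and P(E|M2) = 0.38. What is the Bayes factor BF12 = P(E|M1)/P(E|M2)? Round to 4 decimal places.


Bayes factor BF12 = P(E|M1) / P(E|M2)
= 0.95 / 0.38
= 2.5

2.5


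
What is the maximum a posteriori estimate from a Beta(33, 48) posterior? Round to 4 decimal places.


The MAP estimate equals the mode of the distribution.
Mode of Beta(a,b) = (a-1)/(a+b-2)
= 32/79
= 0.4051

0.4051


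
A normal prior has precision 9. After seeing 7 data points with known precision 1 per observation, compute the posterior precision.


In the conjugate normal model, precisions add:
tau_posterior = tau_prior + n * tau_data
= 9 + 7*1 = 16

16


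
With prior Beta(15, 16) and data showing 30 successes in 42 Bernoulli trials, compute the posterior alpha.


Conjugate update: alpha_posterior = alpha_prior + k
= 15 + 30 = 45

45


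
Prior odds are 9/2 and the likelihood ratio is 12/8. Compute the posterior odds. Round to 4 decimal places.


Posterior odds = prior odds * likelihood ratio
= (9/2) * (12/8)
= 108 / 16
= 6.75

6.75


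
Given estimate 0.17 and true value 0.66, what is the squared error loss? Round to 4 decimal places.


Squared error = (estimate - true)^2
Difference = -0.49
Loss = -0.49^2 = 0.2401

0.2401


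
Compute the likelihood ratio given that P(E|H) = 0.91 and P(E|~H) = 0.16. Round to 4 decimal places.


LR = P(E|H) / P(E|~H)
= 0.91 / 0.16 = 5.6875

5.6875


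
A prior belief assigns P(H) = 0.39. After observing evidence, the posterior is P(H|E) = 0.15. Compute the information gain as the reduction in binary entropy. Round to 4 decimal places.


H(prior) = -0.39*log2(0.39) - 0.61*log2(0.61)
= 0.9648
H(post) = -0.15*log2(0.15) - 0.85*log2(0.85)
= 0.6098
IG = 0.9648 - 0.6098 = 0.355

0.355


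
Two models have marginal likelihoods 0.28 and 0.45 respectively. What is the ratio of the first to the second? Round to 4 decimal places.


Evidence ratio = 0.28 / 0.45
= 0.6222

0.6222


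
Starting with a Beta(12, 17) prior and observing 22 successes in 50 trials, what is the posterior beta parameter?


Posterior beta = prior beta + failures
Failures = 50 - 22 = 28
beta_post = 17 + 28 = 45

45


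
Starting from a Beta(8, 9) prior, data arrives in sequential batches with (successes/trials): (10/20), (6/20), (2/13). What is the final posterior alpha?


In sequential Bayesian updating, we sum all successes.
Total successes = 18
Final alpha = 8 + 18 = 26

26


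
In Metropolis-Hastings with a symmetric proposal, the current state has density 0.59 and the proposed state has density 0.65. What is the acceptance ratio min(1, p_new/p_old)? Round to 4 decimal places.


Ratio = p_new / p_old = 0.65 / 0.59 = 1.1017
Acceptance = min(1, 1.1017) = 1.0

1.0


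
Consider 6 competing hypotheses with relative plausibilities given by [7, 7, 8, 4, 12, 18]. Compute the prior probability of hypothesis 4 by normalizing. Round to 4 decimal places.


Sum of weights = 7 + 7 + 8 + 4 + 12 + 18 = 56
Normalized prior for H4 = 4 / 56
= 0.0714

0.0714


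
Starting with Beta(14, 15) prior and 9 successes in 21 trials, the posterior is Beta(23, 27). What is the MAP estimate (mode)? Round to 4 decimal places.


The mode of Beta(a, b) when a > 1 and b > 1 is (a-1)/(a+b-2)
= (23 - 1) / (23 + 27 - 2)
= 22 / 48
= 0.4583

0.4583


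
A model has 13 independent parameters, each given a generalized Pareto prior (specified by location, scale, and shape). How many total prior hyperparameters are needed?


Each generalized Pareto prior needs 3 hyperparameters (location, scale, and shape).
Total = 3 * 13 = 39

39


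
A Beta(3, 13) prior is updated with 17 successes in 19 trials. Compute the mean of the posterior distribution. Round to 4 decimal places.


After update: Beta(20, 15)
Mean = 20 / (20 + 15) = 20 / 35
= 0.5714

0.5714


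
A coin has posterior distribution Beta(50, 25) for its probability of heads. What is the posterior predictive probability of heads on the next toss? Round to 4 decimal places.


Posterior predictive = E[theta] = alpha/(alpha+beta)
= 50/75
= 0.6667

0.6667


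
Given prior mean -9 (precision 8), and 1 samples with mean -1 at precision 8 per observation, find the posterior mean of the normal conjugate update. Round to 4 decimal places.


The posterior mean is a precision-weighted average of prior and data.
Post. prec. = 8 + 8 = 16
Post. mean = (-72 + -8)/16 = -80/16 = -5.0

-5.0


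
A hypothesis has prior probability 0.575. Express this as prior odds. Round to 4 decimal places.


Odds = P(H) / P(not H) = 0.575 / 0.425
= 1.3529

1.3529


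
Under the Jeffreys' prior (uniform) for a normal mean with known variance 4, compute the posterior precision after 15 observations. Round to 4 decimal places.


Prior precision = 0 (flat prior).
Post. prec. = 0 + n/var = 15/4 = 3.75

3.75


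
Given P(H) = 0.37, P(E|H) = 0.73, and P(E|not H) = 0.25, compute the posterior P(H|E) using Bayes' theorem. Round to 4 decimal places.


By Bayes' theorem: P(H|E) = P(E|H)*P(H) / P(E)
P(E) = P(E|H)*P(H) + P(E|not H)*P(not H)
P(E) = 0.73*0.37 + 0.25*0.63 = 0.4276
P(H|E) = 0.73*0.37 / 0.4276 = 0.6317

0.6317


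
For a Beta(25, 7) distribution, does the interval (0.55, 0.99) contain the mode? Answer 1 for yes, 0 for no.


Mode of Beta(a,b) = (a-1)/(a+b-2)
= (25-1)/(25+7-2) = 0.8
Check: 0.55 <= 0.8 <= 0.99?
Result: 1

1


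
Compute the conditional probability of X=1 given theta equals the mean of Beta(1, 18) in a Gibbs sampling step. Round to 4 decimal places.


Mean of Beta(1, 18) = 0.0526
P(X=1 | theta=0.0526) = 0.0526

0.0526


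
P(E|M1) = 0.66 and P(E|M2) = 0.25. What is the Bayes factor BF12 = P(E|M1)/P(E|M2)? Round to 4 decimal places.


Bayes factor BF12 = P(E|M1) / P(E|M2)
= 0.66 / 0.25
= 2.64

2.64


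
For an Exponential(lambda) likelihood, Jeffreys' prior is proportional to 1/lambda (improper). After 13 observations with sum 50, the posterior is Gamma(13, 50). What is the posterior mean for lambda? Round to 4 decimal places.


Posterior = Gamma(n, sum_x) = Gamma(13, 50)
Posterior mean = shape/rate = 13/50
= 0.26

0.26


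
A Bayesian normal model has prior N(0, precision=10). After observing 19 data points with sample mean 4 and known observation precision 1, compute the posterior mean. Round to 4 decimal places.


Posterior mean = (prior_precision * prior_mean + n * data_precision * data_mean) / (prior_precision + n * data_precision)
Numerator = 10*0 + 19*1*4 = 76
Denominator = 10 + 19*1 = 29
Posterior mean = 2.6207

2.6207


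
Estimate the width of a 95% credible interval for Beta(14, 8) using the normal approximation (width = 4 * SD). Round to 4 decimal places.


For Beta(a,b): Var = ab/((a+b)^2(a+b+1))
Var = 0.0101, SD = 0.1003
Approximate 95% CI width = 4 * 0.1003 = 0.4012

0.4012


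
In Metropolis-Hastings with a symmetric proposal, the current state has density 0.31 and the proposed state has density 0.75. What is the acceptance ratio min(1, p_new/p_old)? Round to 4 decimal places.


Ratio = p_new / p_old = 0.75 / 0.31 = 2.4194
Acceptance = min(1, 2.4194) = 1.0

1.0


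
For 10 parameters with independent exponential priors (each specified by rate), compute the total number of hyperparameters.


A exponential prior has 1 hyperparameter per parameter.
Total = 10 * 1 = 10

10


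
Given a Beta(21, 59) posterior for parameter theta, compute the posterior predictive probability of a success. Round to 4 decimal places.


For a Beta-Bernoulli model, the predictive probability is the mean:
P(success) = 21/(21+59) = 21/80 = 0.2625

0.2625


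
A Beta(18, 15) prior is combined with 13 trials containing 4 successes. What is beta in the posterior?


In conjugate updating:
beta_posterior = beta_prior + (n - k)
= 15 + (13 - 4)
= 15 + 9 = 24

24


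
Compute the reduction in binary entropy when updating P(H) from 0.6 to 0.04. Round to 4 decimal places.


H_before = -p*log2(p) - (1-p)*log2(1-p) for p=0.6: 0.971
H_after for p=0.04: 0.2423
Reduction = 0.971 - 0.2423 = 0.7287

0.7287


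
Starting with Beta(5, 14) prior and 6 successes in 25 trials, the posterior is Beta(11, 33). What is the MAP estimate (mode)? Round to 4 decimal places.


The mode of Beta(a, b) when a > 1 and b > 1 is (a-1)/(a+b-2)
= (11 - 1) / (11 + 33 - 2)
= 10 / 42
= 0.2381

0.2381


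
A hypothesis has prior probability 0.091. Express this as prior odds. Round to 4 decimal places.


Odds = P(H) / P(not H) = 0.091 / 0.909
= 0.1001

0.1001


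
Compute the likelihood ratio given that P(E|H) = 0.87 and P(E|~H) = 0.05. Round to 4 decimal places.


LR = P(E|H) / P(E|~H)
= 0.87 / 0.05 = 17.4

17.4


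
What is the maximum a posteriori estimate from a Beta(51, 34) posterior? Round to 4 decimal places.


The MAP estimate equals the mode of the distribution.
Mode of Beta(a,b) = (a-1)/(a+b-2)
= 50/83
= 0.6024

0.6024


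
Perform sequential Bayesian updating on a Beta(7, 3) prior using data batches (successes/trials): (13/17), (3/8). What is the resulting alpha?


Accumulate successes: 16
Posterior alpha = prior alpha + sum of successes
= 7 + 16 = 23

23


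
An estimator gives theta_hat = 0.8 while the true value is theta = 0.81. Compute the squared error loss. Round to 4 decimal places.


The squared error loss is (theta_hat - theta)^2
= (0.8 - 0.81)^2
= (-0.01)^2 = 0.0001

0.0001


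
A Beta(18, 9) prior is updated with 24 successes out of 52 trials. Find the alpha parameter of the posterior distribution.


In the Beta-Binomial conjugate update:
alpha_post = alpha_prior + successes
= 18 + 24
= 42

42


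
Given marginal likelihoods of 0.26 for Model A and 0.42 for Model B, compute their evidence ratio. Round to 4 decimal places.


Ratio = ML(A) / ML(B) = 0.26/0.42
= 0.619

0.619


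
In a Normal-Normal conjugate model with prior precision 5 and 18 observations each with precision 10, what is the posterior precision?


Posterior precision = prior precision + n * observation precision
= 5 + 18 * 10
= 5 + 180 = 185

185


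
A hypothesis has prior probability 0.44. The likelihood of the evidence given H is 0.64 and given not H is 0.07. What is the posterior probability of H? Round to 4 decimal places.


Using Bayes' theorem:
P(E) = 0.44 * 0.64 + 0.56 * 0.07
P(E) = 0.3208
P(H|E) = (0.44 * 0.64) / 0.3208 = 0.8778

0.8778


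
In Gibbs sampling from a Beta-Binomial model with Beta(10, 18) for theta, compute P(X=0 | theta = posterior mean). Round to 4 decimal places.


Posterior mean = alpha/(alpha+beta) = 10/28 = 0.3571
P(X=0|theta=mean) = 1 - theta = 0.6429

0.6429


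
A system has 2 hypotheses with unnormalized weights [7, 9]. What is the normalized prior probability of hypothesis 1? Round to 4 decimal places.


The normalized prior is the weight divided by the total.
Total weight = 16
P(H1) = 7 / 16 = 0.4375

0.4375


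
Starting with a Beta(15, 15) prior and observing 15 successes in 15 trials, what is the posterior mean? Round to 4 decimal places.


Posterior parameters: alpha = 15 + 15 = 30
beta = 15 + 0 = 15
Posterior mean = alpha / (alpha + beta) = 30 / 45
= 0.6667

0.6667


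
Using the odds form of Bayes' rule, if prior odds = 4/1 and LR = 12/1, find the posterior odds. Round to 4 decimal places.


Bayes' rule in odds form: posterior odds = prior odds * LR
= (4 * 12) / (1 * 1)
= 48/1 = 48.0

48.0


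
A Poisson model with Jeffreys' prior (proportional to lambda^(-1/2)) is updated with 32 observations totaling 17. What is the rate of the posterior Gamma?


Posterior = Gamma(0.5 + S, n)
= Gamma(0.5 + 17, 32)
Posterior rate = 0 + n = 32

32.0


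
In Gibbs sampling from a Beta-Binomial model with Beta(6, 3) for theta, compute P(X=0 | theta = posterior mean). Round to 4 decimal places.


Posterior mean = alpha/(alpha+beta) = 6/9 = 0.6667
P(X=0|theta=mean) = 1 - theta = 0.3333

0.3333


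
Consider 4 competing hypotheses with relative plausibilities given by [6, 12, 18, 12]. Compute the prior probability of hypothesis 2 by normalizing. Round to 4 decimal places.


Sum of weights = 6 + 12 + 18 + 12 = 48
Normalized prior for H2 = 12 / 48
= 0.25

0.25


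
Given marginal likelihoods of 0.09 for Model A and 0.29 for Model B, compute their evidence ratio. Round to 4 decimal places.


Ratio = ML(A) / ML(B) = 0.09/0.29
= 0.3103

0.3103


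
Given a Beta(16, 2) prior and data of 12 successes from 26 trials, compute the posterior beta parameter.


Number of failures = 26 - 12 = 14
Posterior beta = 2 + 14 = 16

16


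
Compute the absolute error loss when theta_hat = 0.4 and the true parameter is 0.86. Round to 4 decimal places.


L = |theta_hat - theta_true|
= |0.4 - 0.86| = 0.46

0.46


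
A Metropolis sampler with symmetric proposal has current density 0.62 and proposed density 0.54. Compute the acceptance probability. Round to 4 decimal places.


For symmetric proposals, acceptance = min(1, pi(x*)/pi(x))
= min(1, 0.54/0.62)
= min(1, 0.871) = 0.871

0.871


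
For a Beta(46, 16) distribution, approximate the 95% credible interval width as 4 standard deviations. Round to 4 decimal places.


Variance of Beta(a,b) = ab / ((a+b)^2 * (a+b+1))
= 46*16 / ((62)^2 * 63)
= 0.003
SD = sqrt(0.003) = 0.0551
Width = 4 * SD = 0.2205

0.2205


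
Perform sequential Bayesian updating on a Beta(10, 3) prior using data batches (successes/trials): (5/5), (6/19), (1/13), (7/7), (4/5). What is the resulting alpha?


Accumulate successes: 23
Posterior alpha = prior alpha + sum of successes
= 10 + 23 = 33

33


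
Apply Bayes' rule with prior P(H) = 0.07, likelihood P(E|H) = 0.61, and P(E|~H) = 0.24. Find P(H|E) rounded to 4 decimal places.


Step 1: Compute marginal P(E) = P(E|H)P(H) + P(E|~H)P(~H)
= 0.61*0.07 + 0.24*0.93 = 0.2659
Step 2: P(H|E) = P(E|H)P(H)/P(E) = 0.0427/0.2659
= 0.1606

0.1606


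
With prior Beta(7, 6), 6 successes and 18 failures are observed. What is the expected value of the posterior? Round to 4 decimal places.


Posterior = Beta(13, 24)
E[theta] = alpha/(alpha+beta)
= 13/37 = 0.3514

0.3514


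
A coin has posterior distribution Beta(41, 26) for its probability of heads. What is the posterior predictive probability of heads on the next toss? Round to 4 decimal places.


Posterior predictive = E[theta] = alpha/(alpha+beta)
= 41/67
= 0.6119

0.6119


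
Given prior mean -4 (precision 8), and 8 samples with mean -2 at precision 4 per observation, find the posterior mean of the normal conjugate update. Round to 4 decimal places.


The posterior mean is a precision-weighted average of prior and data.
Post. prec. = 8 + 32 = 40
Post. mean = (-32 + -64)/40 = -96/40 = -2.4

-2.4


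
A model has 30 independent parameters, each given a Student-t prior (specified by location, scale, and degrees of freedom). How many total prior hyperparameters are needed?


Each Student-t prior needs 3 hyperparameters (location, scale, and degrees of freedom).
Total = 3 * 30 = 90

90


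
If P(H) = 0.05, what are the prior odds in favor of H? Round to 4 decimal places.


Prior odds = P(H) / (1 - P(H))
= 0.05 / 0.95
= 0.0526

0.0526


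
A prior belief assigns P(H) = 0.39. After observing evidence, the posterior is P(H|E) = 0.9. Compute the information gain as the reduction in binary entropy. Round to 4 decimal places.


H(prior) = -0.39*log2(0.39) - 0.61*log2(0.61)
= 0.9648
H(post) = -0.9*log2(0.9) - 0.1*log2(0.1)
= 0.469
IG = 0.9648 - 0.469 = 0.4958

0.4958


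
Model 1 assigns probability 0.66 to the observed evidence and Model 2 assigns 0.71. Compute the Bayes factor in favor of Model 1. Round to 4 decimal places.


BF = P(data|M1) / P(data|M2)
= 0.66 / 0.71 = 0.9296

0.9296


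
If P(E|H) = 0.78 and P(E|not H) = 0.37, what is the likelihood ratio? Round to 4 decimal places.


Likelihood ratio = P(E|H) / P(E|not H)
= 0.78 / 0.37
= 2.1081

2.1081


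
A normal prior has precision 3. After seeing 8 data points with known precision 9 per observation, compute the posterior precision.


In the conjugate normal model, precisions add:
tau_posterior = tau_prior + n * tau_data
= 3 + 8*9 = 75

75


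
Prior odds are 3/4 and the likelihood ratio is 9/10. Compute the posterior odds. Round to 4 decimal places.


Posterior odds = prior odds * likelihood ratio
= (3/4) * (9/10)
= 27 / 40
= 0.675

0.675


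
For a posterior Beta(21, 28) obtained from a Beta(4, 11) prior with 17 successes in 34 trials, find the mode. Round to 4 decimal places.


Mode = (alpha - 1) / (alpha + beta - 2)
= 20 / 47
= 0.4255

0.4255


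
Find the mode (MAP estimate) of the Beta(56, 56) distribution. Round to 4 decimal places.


For Beta(a,b) with a,b > 1:
Mode = (a-1)/(a+b-2) = (56-1)/(112-2)
= 55/110 = 0.5

0.5


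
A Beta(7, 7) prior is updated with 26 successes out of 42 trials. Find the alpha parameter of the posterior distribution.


In the Beta-Binomial conjugate update:
alpha_post = alpha_prior + successes
= 7 + 26
= 33

33


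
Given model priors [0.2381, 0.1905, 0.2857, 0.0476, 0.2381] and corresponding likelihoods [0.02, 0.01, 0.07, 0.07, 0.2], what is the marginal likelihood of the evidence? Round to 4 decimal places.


P(E) = sum_i P(M_i) P(E|M_i)
= 0.0048 + 0.0019 + 0.02 + 0.0033 + 0.0476
= 0.0776

0.0776


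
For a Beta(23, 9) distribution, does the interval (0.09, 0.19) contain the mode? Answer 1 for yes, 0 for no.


Mode of Beta(a,b) = (a-1)/(a+b-2)
= (23-1)/(23+9-2) = 0.7333
Check: 0.09 <= 0.7333 <= 0.19?
Result: 0

0


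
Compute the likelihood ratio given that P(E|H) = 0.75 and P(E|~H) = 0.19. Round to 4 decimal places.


LR = P(E|H) / P(E|~H)
= 0.75 / 0.19 = 3.9474

3.9474


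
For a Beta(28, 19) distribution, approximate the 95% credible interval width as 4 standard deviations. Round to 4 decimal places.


Variance of Beta(a,b) = ab / ((a+b)^2 * (a+b+1))
= 28*19 / ((47)^2 * 48)
= 0.005
SD = sqrt(0.005) = 0.0708
Width = 4 * SD = 0.2833

0.2833


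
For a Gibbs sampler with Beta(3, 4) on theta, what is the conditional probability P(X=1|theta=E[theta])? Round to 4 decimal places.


E[theta] = 3/(3+4) = 0.4286
P(X=1|theta) = theta = 0.4286

0.4286


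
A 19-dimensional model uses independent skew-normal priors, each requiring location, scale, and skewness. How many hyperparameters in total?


Per parameter: 3 (location, scale, and skewness).
Total = 19 * 3 = 57

57


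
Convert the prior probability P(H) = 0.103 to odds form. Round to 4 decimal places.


P(not H) = 1 - 0.103 = 0.897
Odds = 0.103 / 0.897 = 0.1148

0.1148


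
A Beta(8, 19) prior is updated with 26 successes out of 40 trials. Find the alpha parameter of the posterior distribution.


In the Beta-Binomial conjugate update:
alpha_post = alpha_prior + successes
= 8 + 26
= 34

34


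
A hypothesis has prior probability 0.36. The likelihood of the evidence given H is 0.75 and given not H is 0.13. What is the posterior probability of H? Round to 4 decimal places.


Using Bayes' theorem:
P(E) = 0.36 * 0.75 + 0.64 * 0.13
P(E) = 0.3532
P(H|E) = (0.36 * 0.75) / 0.3532 = 0.7644

0.7644


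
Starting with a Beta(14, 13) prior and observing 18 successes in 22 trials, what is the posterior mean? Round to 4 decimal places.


Posterior parameters: alpha = 14 + 18 = 32
beta = 13 + 4 = 17
Posterior mean = alpha / (alpha + beta) = 32 / 49
= 0.6531

0.6531


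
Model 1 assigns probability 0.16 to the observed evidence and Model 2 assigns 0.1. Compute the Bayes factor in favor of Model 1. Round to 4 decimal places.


BF = P(data|M1) / P(data|M2)
= 0.16 / 0.1 = 1.6

1.6


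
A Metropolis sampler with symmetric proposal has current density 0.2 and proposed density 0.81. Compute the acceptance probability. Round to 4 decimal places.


For symmetric proposals, acceptance = min(1, pi(x*)/pi(x))
= min(1, 0.81/0.2)
= min(1, 4.05) = 1.0

1.0


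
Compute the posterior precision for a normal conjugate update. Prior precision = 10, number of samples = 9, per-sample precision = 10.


tau_post = tau_0 + n * tau
= 10 + 9 * 10 = 100

100


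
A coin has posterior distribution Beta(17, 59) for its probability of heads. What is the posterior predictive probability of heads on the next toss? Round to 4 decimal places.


Posterior predictive = E[theta] = alpha/(alpha+beta)
= 17/76
= 0.2237

0.2237


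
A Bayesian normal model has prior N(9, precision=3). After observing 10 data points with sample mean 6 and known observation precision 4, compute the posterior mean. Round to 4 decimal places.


Posterior mean = (prior_precision * prior_mean + n * data_precision * data_mean) / (prior_precision + n * data_precision)
Numerator = 3*9 + 10*4*6 = 267
Denominator = 3 + 10*4 = 43
Posterior mean = 6.2093

6.2093


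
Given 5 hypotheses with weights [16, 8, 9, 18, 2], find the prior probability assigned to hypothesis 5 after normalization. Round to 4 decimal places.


To normalize, divide each weight by the sum of all weights.
Sum = 53
Prior(H5) = 2/53 = 0.0377

0.0377


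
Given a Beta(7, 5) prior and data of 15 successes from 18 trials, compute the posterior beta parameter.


Number of failures = 18 - 15 = 3
Posterior beta = 5 + 3 = 8

8


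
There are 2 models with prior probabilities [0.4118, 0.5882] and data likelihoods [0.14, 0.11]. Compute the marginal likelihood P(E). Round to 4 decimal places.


P(E) = sum over models of P(M_i) * P(E|M_i)
= 0.4118*0.14 + 0.5882*0.11
= 0.1224

0.1224


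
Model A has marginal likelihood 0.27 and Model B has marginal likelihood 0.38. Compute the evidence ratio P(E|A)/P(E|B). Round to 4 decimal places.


Evidence ratio = P(E|A) / P(E|B)
= 0.27 / 0.38
= 0.7105

0.7105


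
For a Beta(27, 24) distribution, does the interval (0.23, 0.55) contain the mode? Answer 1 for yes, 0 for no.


Mode of Beta(a,b) = (a-1)/(a+b-2)
= (27-1)/(27+24-2) = 0.5306
Check: 0.23 <= 0.5306 <= 0.55?
Result: 1

1


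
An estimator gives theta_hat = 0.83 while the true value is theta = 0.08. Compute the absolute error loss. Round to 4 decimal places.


The absolute error loss is |theta_hat - theta|
= |0.83 - 0.08|
= 0.75

0.75


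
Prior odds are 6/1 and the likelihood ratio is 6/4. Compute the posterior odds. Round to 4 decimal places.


Posterior odds = prior odds * likelihood ratio
= (6/1) * (6/4)
= 36 / 4
= 9.0

9.0


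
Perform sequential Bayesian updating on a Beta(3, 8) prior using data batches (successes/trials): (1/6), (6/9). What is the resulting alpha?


Accumulate successes: 7
Posterior alpha = prior alpha + sum of successes
= 3 + 7 = 10

10


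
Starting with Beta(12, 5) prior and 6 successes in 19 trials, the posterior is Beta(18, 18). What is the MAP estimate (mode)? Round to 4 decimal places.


The mode of Beta(a, b) when a > 1 and b > 1 is (a-1)/(a+b-2)
= (18 - 1) / (18 + 18 - 2)
= 17 / 34
= 0.5

0.5


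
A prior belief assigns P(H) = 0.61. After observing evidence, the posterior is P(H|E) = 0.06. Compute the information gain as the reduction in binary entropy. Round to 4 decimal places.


H(prior) = -0.61*log2(0.61) - 0.39*log2(0.39)
= 0.9648
H(post) = -0.06*log2(0.06) - 0.94*log2(0.94)
= 0.3274
IG = 0.9648 - 0.3274 = 0.6374

0.6374


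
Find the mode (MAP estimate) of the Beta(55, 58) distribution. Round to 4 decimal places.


For Beta(a,b) with a,b > 1:
Mode = (a-1)/(a+b-2) = (55-1)/(113-2)
= 54/111 = 0.4865

0.4865


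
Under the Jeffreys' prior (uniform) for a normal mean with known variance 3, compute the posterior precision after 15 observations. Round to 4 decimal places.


Prior precision = 0 (flat prior).
Post. prec. = 0 + n/var = 15/3 = 5.0

5.0


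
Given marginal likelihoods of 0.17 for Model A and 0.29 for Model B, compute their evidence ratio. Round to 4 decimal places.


Ratio = ML(A) / ML(B) = 0.17/0.29
= 0.5862

0.5862


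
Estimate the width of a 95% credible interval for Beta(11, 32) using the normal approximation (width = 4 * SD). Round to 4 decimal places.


For Beta(a,b): Var = ab/((a+b)^2(a+b+1))
Var = 0.0043, SD = 0.0658
Approximate 95% CI width = 4 * 0.0658 = 0.2631

0.2631


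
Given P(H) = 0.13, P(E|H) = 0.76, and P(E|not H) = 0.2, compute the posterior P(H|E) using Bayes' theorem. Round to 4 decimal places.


By Bayes' theorem: P(H|E) = P(E|H)*P(H) / P(E)
P(E) = P(E|H)*P(H) + P(E|not H)*P(not H)
P(E) = 0.76*0.13 + 0.2*0.87 = 0.2728
P(H|E) = 0.76*0.13 / 0.2728 = 0.3622

0.3622


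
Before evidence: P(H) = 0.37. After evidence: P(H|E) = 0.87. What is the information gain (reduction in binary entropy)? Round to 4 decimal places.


Prior entropy = 0.9507
Posterior entropy = 0.5574
Information gain = 0.9507 - 0.5574 = 0.3932

0.3932


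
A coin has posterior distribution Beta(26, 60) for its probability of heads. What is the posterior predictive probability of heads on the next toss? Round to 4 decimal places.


Posterior predictive = E[theta] = alpha/(alpha+beta)
= 26/86
= 0.3023

0.3023


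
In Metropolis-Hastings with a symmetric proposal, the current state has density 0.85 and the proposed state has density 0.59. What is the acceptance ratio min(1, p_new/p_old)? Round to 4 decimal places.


Ratio = p_new / p_old = 0.59 / 0.85 = 0.6941
Acceptance = min(1, 0.6941) = 0.6941

0.6941


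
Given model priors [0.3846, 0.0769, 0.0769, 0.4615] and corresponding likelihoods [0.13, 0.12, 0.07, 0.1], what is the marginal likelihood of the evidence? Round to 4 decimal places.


P(E) = sum_i P(M_i) P(E|M_i)
= 0.05 + 0.0092 + 0.0054 + 0.0462
= 0.1108

0.1108


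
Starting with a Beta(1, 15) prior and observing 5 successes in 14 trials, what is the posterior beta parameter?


Posterior beta = prior beta + failures
Failures = 14 - 5 = 9
beta_post = 15 + 9 = 24

24


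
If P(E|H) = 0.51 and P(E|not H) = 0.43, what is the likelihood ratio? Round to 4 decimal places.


Likelihood ratio = P(E|H) / P(E|not H)
= 0.51 / 0.43
= 1.186

1.186


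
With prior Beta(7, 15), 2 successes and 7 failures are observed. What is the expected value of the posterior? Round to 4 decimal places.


Posterior = Beta(9, 22)
E[theta] = alpha/(alpha+beta)
= 9/31 = 0.2903

0.2903


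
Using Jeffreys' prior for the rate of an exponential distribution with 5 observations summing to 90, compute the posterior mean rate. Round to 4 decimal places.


Jeffreys' prior leads to posterior Gamma(5, 90).
Mean = 5/90 = 0.0556

0.0556


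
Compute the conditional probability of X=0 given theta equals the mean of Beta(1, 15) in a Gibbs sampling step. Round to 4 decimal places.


Mean of Beta(1, 15) = 0.0625
P(X=0 | theta=0.0625) = 0.9375

0.9375


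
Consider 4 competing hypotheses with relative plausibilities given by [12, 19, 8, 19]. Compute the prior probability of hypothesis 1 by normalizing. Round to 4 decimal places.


Sum of weights = 12 + 19 + 8 + 19 = 58
Normalized prior for H1 = 12 / 58
= 0.2069

0.2069


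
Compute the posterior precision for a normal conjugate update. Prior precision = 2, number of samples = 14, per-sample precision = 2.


tau_post = tau_0 + n * tau
= 2 + 14 * 2 = 30

30


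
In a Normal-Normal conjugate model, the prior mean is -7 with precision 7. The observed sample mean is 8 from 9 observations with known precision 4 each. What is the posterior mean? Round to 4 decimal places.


Posterior precision = tau0 + n*tau = 7 + 9*4 = 43
Posterior mean = (tau0*mu0 + n*tau*xbar) / posterior_precision
= (7*-7 + 9*4*8) / 43
= 239 / 43 = 5.5581

5.5581


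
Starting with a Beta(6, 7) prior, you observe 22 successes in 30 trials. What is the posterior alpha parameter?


For a Beta-Binomial conjugate model:
Posterior alpha = prior alpha + number of successes
= 6 + 22 = 28

28


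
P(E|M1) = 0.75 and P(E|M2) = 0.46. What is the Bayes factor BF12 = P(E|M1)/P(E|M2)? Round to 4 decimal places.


Bayes factor BF12 = P(E|M1) / P(E|M2)
= 0.75 / 0.46
= 1.6304

1.6304


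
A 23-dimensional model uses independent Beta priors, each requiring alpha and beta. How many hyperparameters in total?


Per parameter: 2 (alpha and beta).
Total = 23 * 2 = 46

46


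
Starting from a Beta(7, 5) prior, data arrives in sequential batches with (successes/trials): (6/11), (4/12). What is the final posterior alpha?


In sequential Bayesian updating, we sum all successes.
Total successes = 10
Final alpha = 7 + 10 = 17

17


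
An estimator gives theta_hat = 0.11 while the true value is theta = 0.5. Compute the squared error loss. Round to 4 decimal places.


The squared error loss is (theta_hat - theta)^2
= (0.11 - 0.5)^2
= (-0.39)^2 = 0.1521

0.1521


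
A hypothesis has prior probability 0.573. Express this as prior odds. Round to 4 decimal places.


Odds = P(H) / P(not H) = 0.573 / 0.427
= 1.3419

1.3419


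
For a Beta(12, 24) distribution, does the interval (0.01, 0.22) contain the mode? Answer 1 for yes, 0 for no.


Mode of Beta(a,b) = (a-1)/(a+b-2)
= (12-1)/(12+24-2) = 0.3235
Check: 0.01 <= 0.3235 <= 0.22?
Result: 0

0


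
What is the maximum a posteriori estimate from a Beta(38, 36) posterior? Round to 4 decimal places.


The MAP estimate equals the mode of the distribution.
Mode of Beta(a,b) = (a-1)/(a+b-2)
= 37/72
= 0.5139

0.5139


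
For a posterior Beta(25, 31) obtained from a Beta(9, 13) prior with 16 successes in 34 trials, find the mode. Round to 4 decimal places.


Mode = (alpha - 1) / (alpha + beta - 2)
= 24 / 54
= 0.4444

0.4444


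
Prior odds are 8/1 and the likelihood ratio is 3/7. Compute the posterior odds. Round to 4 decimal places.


Posterior odds = prior odds * likelihood ratio
= (8/1) * (3/7)
= 24 / 7
= 3.4286

3.4286


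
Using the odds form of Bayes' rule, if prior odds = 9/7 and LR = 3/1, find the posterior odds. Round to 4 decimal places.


Bayes' rule in odds form: posterior odds = prior odds * LR
= (9 * 3) / (7 * 1)
= 27/7 = 3.8571

3.8571


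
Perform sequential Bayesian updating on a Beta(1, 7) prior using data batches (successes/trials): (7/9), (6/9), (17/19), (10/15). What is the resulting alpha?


Accumulate successes: 40
Posterior alpha = prior alpha + sum of successes
= 1 + 40 = 41

41


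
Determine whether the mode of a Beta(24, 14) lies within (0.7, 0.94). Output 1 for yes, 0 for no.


First find the mode: (a-1)/(a+b-2) = 0.6389
Is 0.6389 in (0.7, 0.94)? 0

0


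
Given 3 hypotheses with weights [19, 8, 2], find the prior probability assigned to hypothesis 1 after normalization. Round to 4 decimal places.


To normalize, divide each weight by the sum of all weights.
Sum = 29
Prior(H1) = 19/29 = 0.6552

0.6552


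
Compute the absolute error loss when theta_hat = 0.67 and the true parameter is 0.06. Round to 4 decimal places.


L = |theta_hat - theta_true|
= |0.67 - 0.06| = 0.61

0.61


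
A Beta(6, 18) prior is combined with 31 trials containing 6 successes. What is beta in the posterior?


In conjugate updating:
beta_posterior = beta_prior + (n - k)
= 18 + (31 - 6)
= 18 + 25 = 43

43


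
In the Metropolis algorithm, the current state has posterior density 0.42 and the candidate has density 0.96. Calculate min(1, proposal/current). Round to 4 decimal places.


Ratio = 0.96/0.42 = 2.2857
Acceptance probability = min(1, 2.2857)
= 1.0

1.0


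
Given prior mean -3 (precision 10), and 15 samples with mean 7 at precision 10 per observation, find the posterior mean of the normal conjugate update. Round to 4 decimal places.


The posterior mean is a precision-weighted average of prior and data.
Post. prec. = 10 + 150 = 160
Post. mean = (-30 + 1050)/160 = 1020/160 = 6.375

6.375


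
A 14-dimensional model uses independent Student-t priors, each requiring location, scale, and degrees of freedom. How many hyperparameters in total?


Per parameter: 3 (location, scale, and degrees of freedom).
Total = 14 * 3 = 42

42


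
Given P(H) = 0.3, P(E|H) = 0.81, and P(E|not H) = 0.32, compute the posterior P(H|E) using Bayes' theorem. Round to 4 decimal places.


By Bayes' theorem: P(H|E) = P(E|H)*P(H) / P(E)
P(E) = P(E|H)*P(H) + P(E|not H)*P(not H)
P(E) = 0.81*0.3 + 0.32*0.7 = 0.467
P(H|E) = 0.81*0.3 / 0.467 = 0.5203

0.5203


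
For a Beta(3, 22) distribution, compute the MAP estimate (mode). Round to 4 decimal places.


MAP = mode = (a-1)/(a+b-2)
= (3-1)/(3+22-2)
= 2/23 = 0.087

0.087


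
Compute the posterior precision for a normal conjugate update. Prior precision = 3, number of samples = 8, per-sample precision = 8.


tau_post = tau_0 + n * tau
= 3 + 8 * 8 = 67

67


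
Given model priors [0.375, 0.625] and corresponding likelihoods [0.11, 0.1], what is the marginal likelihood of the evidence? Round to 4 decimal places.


P(E) = sum_i P(M_i) P(E|M_i)
= 0.0413 + 0.0625
= 0.1038

0.1038


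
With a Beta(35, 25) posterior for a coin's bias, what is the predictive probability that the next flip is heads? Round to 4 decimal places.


The predictive probability equals the posterior mean.
P(next = heads) = alpha / (alpha + beta)
= 35 / 60 = 0.5833

0.5833


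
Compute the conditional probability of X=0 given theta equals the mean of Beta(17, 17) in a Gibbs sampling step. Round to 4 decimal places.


Mean of Beta(17, 17) = 0.5
P(X=0 | theta=0.5) = 0.5

0.5


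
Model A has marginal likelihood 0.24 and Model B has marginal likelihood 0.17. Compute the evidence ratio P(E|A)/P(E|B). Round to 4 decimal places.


Evidence ratio = P(E|A) / P(E|B)
= 0.24 / 0.17
= 1.4118

1.4118


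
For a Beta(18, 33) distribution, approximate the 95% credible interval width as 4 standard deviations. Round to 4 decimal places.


Variance of Beta(a,b) = ab / ((a+b)^2 * (a+b+1))
= 18*33 / ((51)^2 * 52)
= 0.0044
SD = sqrt(0.0044) = 0.0663
Width = 4 * SD = 0.2651

0.2651


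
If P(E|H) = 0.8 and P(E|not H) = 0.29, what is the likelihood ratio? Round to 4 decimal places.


Likelihood ratio = P(E|H) / P(E|not H)
= 0.8 / 0.29
= 2.7586

2.7586


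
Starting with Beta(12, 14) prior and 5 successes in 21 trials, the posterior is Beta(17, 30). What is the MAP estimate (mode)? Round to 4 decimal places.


The mode of Beta(a, b) when a > 1 and b > 1 is (a-1)/(a+b-2)
= (17 - 1) / (17 + 30 - 2)
= 16 / 45
= 0.3556

0.3556


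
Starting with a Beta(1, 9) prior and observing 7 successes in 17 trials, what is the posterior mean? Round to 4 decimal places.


Posterior parameters: alpha = 1 + 7 = 8
beta = 9 + 10 = 19
Posterior mean = alpha / (alpha + beta) = 8 / 27
= 0.2963

0.2963
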